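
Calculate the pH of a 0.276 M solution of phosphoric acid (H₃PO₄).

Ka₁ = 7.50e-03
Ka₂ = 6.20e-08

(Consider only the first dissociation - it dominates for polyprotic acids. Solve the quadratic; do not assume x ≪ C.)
pH = 1.38

x² + Ka₁·x − Ka₁·C = 0 with Ka₁ = 7.50e-03, C = 0.276.
x = (−Ka₁ + √(Ka₁² + 4·Ka₁·C))/2 = 4.1902e-02 M, so pH = 1.38.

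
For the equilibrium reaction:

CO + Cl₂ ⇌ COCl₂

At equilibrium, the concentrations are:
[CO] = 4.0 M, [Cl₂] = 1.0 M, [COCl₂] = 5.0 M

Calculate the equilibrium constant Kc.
K_c = 1.2500

Kc = ([COCl₂]) / ([CO] × [Cl₂])
   = ((5.0)) / ((4.0)·(1.0))
   = 5 / 4 = 1.2500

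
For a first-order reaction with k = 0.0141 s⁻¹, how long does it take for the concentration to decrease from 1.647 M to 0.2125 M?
145.23 s

From ln[A] = ln[A]₀ - k·t: t = ln([A]₀/[A])/k = ln(1.647/0.2125)/0.0141 = ln(7.7506)/0.0141 = 2.0478/0.0141 = 145.23 s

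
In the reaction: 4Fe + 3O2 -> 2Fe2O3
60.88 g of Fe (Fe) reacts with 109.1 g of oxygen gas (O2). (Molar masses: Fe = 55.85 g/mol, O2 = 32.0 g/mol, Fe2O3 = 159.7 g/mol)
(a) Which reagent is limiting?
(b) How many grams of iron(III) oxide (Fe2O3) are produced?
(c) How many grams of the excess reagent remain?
(a) Fe, (b) 87.04 g, (c) 82.94 g

Moles of Fe = 60.88 g ÷ 55.85 g/mol = 1.09006 mol
Moles of O2 = 109.1 g ÷ 32.0 g/mol = 3.40937 mol
Moles ÷ coefficient: Fe: 1.09006/4 = 0.2725, O2: 3.40937/3 = 1.136
(a) Fe has the smaller value, so Fe is the limiting reagent.
(b) Moles of Fe2O3 = 1.09006 mol Fe × (2/4) = 0.545031 mol; mass = 0.545031 mol × 159.7 g/mol = 87.04 g
(c) O2 consumed = 1.09006 × (3/4) = 0.817547 mol; remaining = 3.40937 − 0.817547 = 2.59183 mol; mass = 2.59183 mol × 32.0 g/mol = 82.94 g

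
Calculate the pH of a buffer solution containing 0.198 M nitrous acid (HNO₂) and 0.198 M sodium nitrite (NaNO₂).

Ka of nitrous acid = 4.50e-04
pH = 3.35

pKa = -log(4.50e-04) = 3.35. pH = pKa + log([A⁻]/[HA]) = 3.35 + log(0.198/0.198)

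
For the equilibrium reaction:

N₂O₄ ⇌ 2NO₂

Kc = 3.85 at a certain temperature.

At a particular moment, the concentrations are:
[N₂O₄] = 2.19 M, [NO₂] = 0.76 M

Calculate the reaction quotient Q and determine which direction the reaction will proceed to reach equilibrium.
Q = 0.264, Q < K, reaction proceeds forward (toward products)

Q = ([NO₂]^2) / ([N₂O₄])
  = ((0.76)^2) / ((2.19)) = 0.5776/2.19 = 0.2637
Since Q = 0.2637 < Kc = 3.85, the reaction proceeds forward (toward products) to reach equilibrium.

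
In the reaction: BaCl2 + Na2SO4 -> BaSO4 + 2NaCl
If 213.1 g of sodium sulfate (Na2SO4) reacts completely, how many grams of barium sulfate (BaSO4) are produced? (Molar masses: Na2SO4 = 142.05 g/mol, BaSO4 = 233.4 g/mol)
Moles of Na2SO4 = 213.1 g ÷ 142.05 g/mol = 1.50018 mol
Mole ratio: 1 mol BaSO4 / 1 mol Na2SO4
Moles of BaSO4 = 1.50018 × (1/1) = 1.50018 mol
Mass of BaSO4 = 1.50018 mol × 233.4 g/mol = 350.1 g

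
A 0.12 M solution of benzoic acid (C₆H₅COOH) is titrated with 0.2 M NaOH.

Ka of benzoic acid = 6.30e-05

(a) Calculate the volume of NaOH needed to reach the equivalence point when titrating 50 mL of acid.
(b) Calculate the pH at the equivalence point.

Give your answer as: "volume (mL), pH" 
V = 30.0 mL, pH = 8.54

(a) At equivalence: moles acid = moles base.
moles acid = 0.12 × 0.05 = 0.006 mol; V_NaOH = 0.006/0.2 = 0.03 L = 30.0 mL.
(b) At equivalence, all acid → conjugate base A⁻ at [A⁻] = 0.006/0.08 = 0.075 M.
Kb = Kw/Ka = 1.0e-14/6.30e-05 = 1.587e-10; [OH⁻] = √(Kb·[A⁻]) = 3.450e-06; pOH = 5.46; pH = 14 − pOH = 8.54.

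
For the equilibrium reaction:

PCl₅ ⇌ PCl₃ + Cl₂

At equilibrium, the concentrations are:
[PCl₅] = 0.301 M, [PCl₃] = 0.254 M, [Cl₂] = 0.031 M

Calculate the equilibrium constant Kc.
K_c = 0.0262

Kc = ([PCl₃] × [Cl₂]) / ([PCl₅])
   = ((0.254)·(0.031)) / ((0.301))
   = 0.007874 / 0.301 = 0.0262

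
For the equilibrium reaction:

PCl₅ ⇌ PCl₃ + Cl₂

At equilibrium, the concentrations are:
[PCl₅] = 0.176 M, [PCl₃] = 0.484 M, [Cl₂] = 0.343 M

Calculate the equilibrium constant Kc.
K_c = 0.9433

Kc = ([PCl₃] × [Cl₂]) / ([PCl₅])
   = ((0.484)·(0.343)) / ((0.176))
   = 0.16601 / 0.176 = 0.9433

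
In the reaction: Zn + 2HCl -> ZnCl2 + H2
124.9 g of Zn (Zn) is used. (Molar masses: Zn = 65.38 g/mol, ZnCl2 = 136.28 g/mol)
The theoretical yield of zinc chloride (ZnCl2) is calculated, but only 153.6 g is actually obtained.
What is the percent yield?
Moles of Zn = 124.9 g ÷ 65.38 g/mol = 1.91037 mol
Mole ratio: 1 mol ZnCl2 / 1 mol Zn
Moles of ZnCl2 = 1.91037 × (1/1) = 1.91037 mol
Theoretical yield = 1.91037 mol × 136.28 g/mol = 260.35 g
Actual yield = 153.6 g
Percent yield = (153.6 / 260.35) × 100% = 59.0%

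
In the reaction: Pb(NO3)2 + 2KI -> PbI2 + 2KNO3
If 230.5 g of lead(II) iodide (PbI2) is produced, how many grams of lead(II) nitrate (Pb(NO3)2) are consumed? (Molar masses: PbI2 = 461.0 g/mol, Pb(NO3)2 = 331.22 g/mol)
Moles of PbI2 = 230.5 g ÷ 461.0 g/mol = 0.5 mol
Mole ratio: 1 mol Pb(NO3)2 / 1 mol PbI2
Moles of Pb(NO3)2 = 0.5 × (1/1) = 0.5 mol
Mass of Pb(NO3)2 = 0.5 mol × 331.22 g/mol = 165.6 g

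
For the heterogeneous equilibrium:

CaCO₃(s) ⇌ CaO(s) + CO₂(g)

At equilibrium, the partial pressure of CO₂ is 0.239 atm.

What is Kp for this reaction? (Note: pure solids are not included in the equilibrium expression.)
K_p = 0.239

Solids (CaCO₃, CaO) have activity 1 and are excluded.
Kp = P(CO₂) = 0.239.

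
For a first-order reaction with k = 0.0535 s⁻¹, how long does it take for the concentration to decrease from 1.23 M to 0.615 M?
12.96 s

From ln[A] = ln[A]₀ - k·t: t = ln([A]₀/[A])/k = ln(1.23/0.615)/0.0535 = ln(2.0000)/0.0535 = 0.6931/0.0535 = 12.96 s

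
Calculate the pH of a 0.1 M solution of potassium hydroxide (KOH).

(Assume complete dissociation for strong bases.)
pH = 13.00

[OH⁻] = 0.1 M for strong base. pOH = -log[OH⁻] = 1.00, pH = 14 - pOH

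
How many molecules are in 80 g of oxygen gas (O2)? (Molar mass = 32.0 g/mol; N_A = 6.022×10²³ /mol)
Moles = 80 g ÷ 32.0 g/mol = 2.5 mol
Molecules = 2.5 mol × 6.022×10²³ /mol = 1.506e+24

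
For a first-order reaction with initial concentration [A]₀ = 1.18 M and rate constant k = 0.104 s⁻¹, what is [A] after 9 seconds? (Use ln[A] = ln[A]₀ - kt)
0.4628 M

ln[A] = ln[A]₀ - k·t = ln(1.18) - (0.104)·(9) = 0.1655 - 0.9360 = -0.7705
[A] = e^(-0.7705) = 0.4628 M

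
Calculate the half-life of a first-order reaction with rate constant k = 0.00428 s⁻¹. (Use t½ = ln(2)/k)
161.95 s

t½ = ln(2)/k = 0.6931/0.00428 = 161.95 s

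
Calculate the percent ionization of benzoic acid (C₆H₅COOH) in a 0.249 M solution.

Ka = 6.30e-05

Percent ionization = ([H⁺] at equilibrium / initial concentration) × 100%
Percent ionization = 1.58%

Let x = [H⁺]. Ka = x²/(C - x) ⇒ x² + (6.30e-05)x - (6.30e-05)(0.249) = 0. x = 3.9293e-03. Percent = (3.9293e-03/0.249) × 100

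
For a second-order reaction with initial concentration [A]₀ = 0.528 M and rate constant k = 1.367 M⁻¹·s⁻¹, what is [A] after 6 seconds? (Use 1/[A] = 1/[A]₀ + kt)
0.0990 M

1/[A] = 1/[A]₀ + k·t = 1/0.528 + (1.367)·(6) = 1.8939 + 8.2020 = 10.0959
[A] = 1/10.0959 = 0.0990 M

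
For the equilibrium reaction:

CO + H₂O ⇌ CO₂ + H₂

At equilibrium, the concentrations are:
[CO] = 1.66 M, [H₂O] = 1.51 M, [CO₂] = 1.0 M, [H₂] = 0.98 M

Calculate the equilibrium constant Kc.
K_c = 0.3910

Kc = ([CO₂] × [H₂]) / ([CO] × [H₂O])
   = ((1.0)·(0.98)) / ((1.66)·(1.51))
   = 0.98 / 2.5066 = 0.3910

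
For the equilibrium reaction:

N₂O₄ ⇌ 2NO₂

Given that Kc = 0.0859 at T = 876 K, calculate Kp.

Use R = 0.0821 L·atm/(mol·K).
K_p = 6.1779

Δn = (moles gaseous products) − (moles gaseous reactants) = 1
T = 876 K; RT = 0.0821 × 876 = 71.9196
Kp = Kc·(RT)^Δn = 0.0859 × (71.9196)^1 = 0.0859 × 71.9196 = 6.1779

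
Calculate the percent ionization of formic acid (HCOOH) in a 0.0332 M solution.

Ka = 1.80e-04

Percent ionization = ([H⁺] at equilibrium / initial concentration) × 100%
Percent ionization = 7.1%

Let x = [H⁺]. Ka = x²/(C - x) ⇒ x² + (1.80e-04)x - (1.80e-04)(0.0332) = 0. x = 2.3562e-03. Percent = (2.3562e-03/0.0332) × 100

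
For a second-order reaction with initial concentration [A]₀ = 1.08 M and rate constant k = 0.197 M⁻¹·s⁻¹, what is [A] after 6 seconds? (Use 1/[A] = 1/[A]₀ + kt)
0.4744 M

1/[A] = 1/[A]₀ + k·t = 1/1.08 + (0.197)·(6) = 0.9259 + 1.1820 = 2.1079
[A] = 1/2.1079 = 0.4744 M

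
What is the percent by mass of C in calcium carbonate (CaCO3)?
Mass of C in formula = 12.01 × 1 = 12.01 g/mol
Molar mass = 100.09 g/mol
% C = (12.01/100.09) × 100% = 12.00%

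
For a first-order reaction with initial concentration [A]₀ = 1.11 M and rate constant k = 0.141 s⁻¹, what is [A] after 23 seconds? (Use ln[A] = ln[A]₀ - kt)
0.0433 M

ln[A] = ln[A]₀ - k·t = ln(1.11) - (0.141)·(23) = 0.1044 - 3.2430 = -3.1386
[A] = e^(-3.1386) = 0.0433 M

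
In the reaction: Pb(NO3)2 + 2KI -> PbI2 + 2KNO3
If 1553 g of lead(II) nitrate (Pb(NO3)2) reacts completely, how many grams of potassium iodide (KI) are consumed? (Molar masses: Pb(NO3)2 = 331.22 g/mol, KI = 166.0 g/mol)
Moles of Pb(NO3)2 = 1553 g ÷ 331.22 g/mol = 4.68873 mol
Mole ratio: 2 mol KI / 1 mol Pb(NO3)2
Moles of KI = 4.68873 × (2/1) = 9.37745 mol
Mass of KI = 9.37745 mol × 166.0 g/mol = 1557 g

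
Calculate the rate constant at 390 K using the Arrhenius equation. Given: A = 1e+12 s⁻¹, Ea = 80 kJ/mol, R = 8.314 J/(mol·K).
1.93e+01 s⁻¹

k = A·exp(-Ea/(R·T)) = 1e+12·exp(-80000/(8.314·390)) = 1e+12·exp(-24.6726) = 1e+12·1.9267e-11 = 1.93e+01 s⁻¹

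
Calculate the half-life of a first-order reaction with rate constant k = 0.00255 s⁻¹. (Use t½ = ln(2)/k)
271.82 s

t½ = ln(2)/k = 0.6931/0.00255 = 271.82 s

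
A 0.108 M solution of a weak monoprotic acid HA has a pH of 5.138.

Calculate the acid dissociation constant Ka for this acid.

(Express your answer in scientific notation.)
K_a = 4.90e-10

[H⁺] = 10^(−pH) = 10^(−5.138) = 7.278e-06 M. For HA ⇌ H⁺ + A⁻, Ka = x²/(C − x) = (7.278e-06)²/(0.108 − 7.278e-06) = 4.90e-10.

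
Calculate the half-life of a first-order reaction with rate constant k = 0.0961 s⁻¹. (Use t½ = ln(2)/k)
7.21 s

t½ = ln(2)/k = 0.6931/0.0961 = 7.21 s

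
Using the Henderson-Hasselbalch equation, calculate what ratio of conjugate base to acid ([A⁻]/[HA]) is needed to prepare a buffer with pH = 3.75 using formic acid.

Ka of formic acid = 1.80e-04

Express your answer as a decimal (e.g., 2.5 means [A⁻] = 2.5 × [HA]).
[A⁻]/[HA] = 1.012

pKa = −log(1.80e-04) = 3.7447. pH = pKa + log([A⁻]/[HA]). 3.75 = 3.7447 + log(ratio). log(ratio) = 3.75 − 3.7447 = 0.0053. ratio = 10^(0.0053) = 1.012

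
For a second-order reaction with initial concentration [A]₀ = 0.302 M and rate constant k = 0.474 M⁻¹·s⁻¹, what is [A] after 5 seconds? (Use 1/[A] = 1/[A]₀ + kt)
0.1760 M

1/[A] = 1/[A]₀ + k·t = 1/0.302 + (0.474)·(5) = 3.3113 + 2.3700 = 5.6813
[A] = 1/5.6813 = 0.1760 M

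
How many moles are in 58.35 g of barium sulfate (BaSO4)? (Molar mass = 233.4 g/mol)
Moles = 58.35 g ÷ 233.4 g/mol = 0.25 mol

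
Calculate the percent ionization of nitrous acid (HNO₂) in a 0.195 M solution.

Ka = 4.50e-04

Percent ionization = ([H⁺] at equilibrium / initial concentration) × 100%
Percent ionization = 4.69%

Let x = [H⁺]. Ka = x²/(C - x) ⇒ x² + (4.50e-04)x - (4.50e-04)(0.195) = 0. x = 9.1452e-03. Percent = (9.1452e-03/0.195) × 100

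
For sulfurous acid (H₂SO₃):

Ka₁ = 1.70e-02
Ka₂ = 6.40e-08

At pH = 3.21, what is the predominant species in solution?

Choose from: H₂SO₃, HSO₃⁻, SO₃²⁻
HSO₃⁻

pKa1 = 1.77, pKa2 = 7.19. Each pKa is the crossover between adjacent species; pH = 3.21 lies in the region where HSO₃⁻ predominates.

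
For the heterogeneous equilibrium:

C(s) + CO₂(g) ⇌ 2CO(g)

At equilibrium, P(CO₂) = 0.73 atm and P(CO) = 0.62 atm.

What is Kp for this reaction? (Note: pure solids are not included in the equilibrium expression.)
K_p = 0.527

Solid C is excluded.
Kp = P(CO)²/P(CO₂) = (0.62)²/0.73 = 0.3844/0.73 = 0.527.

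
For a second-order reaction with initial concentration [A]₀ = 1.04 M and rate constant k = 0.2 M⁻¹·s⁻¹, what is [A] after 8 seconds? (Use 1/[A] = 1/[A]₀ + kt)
0.3904 M

1/[A] = 1/[A]₀ + k·t = 1/1.04 + (0.2)·(8) = 0.9615 + 1.6000 = 2.5615
[A] = 1/2.5615 = 0.3904 M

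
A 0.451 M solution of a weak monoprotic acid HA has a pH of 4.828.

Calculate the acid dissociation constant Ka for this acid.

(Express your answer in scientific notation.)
K_a = 4.90e-10

[H⁺] = 10^(−pH) = 10^(−4.828) = 1.486e-05 M. For HA ⇌ H⁺ + A⁻, Ka = x²/(C − x) = (1.486e-05)²/(0.451 − 1.486e-05) = 4.90e-10.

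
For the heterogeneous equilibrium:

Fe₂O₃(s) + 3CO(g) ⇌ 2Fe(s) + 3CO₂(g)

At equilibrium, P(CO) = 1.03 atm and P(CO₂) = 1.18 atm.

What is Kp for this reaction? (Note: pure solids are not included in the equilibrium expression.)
K_p = 1.504

Solids (Fe₂O₃, Fe) are excluded.
Kp = P(CO₂)³/P(CO)³ = (1.18)³/(1.03)³ = 1.643/1.093 = 1.504.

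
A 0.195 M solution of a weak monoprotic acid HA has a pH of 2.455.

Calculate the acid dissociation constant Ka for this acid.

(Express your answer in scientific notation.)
K_a = 6.42e-05

[H⁺] = 10^(−pH) = 10^(−2.455) = 3.508e-03 M. For HA ⇌ H⁺ + A⁻, Ka = x²/(C − x) = (3.508e-03)²/(0.195 − 3.508e-03) = 6.42e-05.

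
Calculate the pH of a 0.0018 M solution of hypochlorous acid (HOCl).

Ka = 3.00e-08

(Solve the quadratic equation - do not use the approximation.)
pH = 5.13

x² + Ka×x - Ka×C = 0. Using quadratic formula: [H⁺] = 7.3335e-06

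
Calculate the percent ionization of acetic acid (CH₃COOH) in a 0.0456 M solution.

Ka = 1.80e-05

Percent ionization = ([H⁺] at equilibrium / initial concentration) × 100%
Percent ionization = 1.97%

Let x = [H⁺]. Ka = x²/(C - x) ⇒ x² + (1.80e-05)x - (1.80e-05)(0.0456) = 0. x = 8.9702e-04. Percent = (8.9702e-04/0.0456) × 100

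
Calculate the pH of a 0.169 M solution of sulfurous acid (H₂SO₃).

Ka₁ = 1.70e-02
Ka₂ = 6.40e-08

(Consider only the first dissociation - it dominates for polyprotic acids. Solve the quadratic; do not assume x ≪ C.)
pH = 1.34

x² + Ka₁·x − Ka₁·C = 0 with Ka₁ = 1.70e-02, C = 0.169.
x = (−Ka₁ + √(Ka₁² + 4·Ka₁·C))/2 = 4.5770e-02 M, so pH = 1.34.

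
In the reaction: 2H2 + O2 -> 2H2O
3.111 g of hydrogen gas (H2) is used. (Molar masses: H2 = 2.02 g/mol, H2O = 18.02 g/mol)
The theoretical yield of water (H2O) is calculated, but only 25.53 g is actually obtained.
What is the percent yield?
Moles of H2 = 3.111 g ÷ 2.02 g/mol = 1.5401 mol
Mole ratio: 2 mol H2O / 2 mol H2
Moles of H2O = 1.5401 × (2/2) = 1.5401 mol
Theoretical yield = 1.5401 mol × 18.02 g/mol = 27.753 g
Actual yield = 25.53 g
Percent yield = (25.53 / 27.753) × 100% = 92.0%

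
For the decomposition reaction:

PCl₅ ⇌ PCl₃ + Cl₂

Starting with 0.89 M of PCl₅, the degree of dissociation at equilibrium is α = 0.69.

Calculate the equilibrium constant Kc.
K_c = 1.3669

x = α·[A]₀ = 0.69 × 0.89 = 0.6141 M dissociated.
At eq: [PCl₅] = 0.89 − 0.6141 = 0.2759 M; [PCl₃] = [Cl₂] = x = 0.6141 M.
Kc = [PCl₃][Cl₂]/[PCl₅] = (0.6141)²/0.2759 = 1.367.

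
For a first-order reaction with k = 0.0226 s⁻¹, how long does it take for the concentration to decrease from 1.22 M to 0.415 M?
47.71 s

From ln[A] = ln[A]₀ - k·t: t = ln([A]₀/[A])/k = ln(1.22/0.415)/0.0226 = ln(2.9398)/0.0226 = 1.0783/0.0226 = 47.71 s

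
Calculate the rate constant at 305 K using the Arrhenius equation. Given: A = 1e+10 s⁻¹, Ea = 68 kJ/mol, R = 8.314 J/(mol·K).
2.26e-02 s⁻¹

k = A·exp(-Ea/(R·T)) = 1e+10·exp(-68000/(8.314·305)) = 1e+10·exp(-26.8163) = 1e+10·2.2585e-12 = 2.26e-02 s⁻¹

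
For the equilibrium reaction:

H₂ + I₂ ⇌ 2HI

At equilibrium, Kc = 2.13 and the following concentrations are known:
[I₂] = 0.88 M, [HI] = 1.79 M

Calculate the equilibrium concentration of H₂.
[H₂] = 1.7094 M

Kc = ([HI]^2) / ([H₂] × [I₂]) = 2.13
[H₂]^1 = (product terms)/(Kc · other reactant terms) = 3.2041 / (2.13 · 0.88) = 1.7094
[H₂] = 1.7094 M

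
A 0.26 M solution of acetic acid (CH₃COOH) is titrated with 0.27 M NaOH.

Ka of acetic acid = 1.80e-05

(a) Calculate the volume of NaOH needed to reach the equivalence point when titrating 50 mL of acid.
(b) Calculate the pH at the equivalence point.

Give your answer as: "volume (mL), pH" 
V = 48.1 mL, pH = 8.93

(a) At equivalence: moles acid = moles base.
moles acid = 0.26 × 0.05 = 0.013 mol; V_NaOH = 0.013/0.27 = 0.04815 L = 48.1 mL.
(b) At equivalence, all acid → conjugate base A⁻ at [A⁻] = 0.013/0.09815 = 0.1325 M.
Kb = Kw/Ka = 1.0e-14/1.80e-05 = 5.556e-10; [OH⁻] = √(Kb·[A⁻]) = 8.578e-06; pOH = 5.07; pH = 14 − pOH = 8.93.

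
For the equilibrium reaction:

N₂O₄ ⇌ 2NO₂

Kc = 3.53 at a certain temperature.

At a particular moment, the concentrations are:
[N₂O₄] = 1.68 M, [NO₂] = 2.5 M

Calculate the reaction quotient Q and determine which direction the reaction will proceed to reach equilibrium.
Q = 3.720, Q > K, reaction proceeds reverse (toward reactants)

Q = ([NO₂]^2) / ([N₂O₄])
  = ((2.5)^2) / ((1.68)) = 6.25/1.68 = 3.72
Since Q = 3.72 > Kc = 3.53, the reaction proceeds reverse (toward reactants) to reach equilibrium.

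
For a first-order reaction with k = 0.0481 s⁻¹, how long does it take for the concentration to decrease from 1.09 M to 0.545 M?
14.41 s

From ln[A] = ln[A]₀ - k·t: t = ln([A]₀/[A])/k = ln(1.09/0.545)/0.0481 = ln(2.0000)/0.0481 = 0.6931/0.0481 = 14.41 s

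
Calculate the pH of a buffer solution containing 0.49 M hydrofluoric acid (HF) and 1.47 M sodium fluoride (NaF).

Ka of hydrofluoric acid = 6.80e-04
pH = 3.64

pKa = -log(6.80e-04) = 3.17. pH = pKa + log([A⁻]/[HA]) = 3.17 + log(1.47/0.49)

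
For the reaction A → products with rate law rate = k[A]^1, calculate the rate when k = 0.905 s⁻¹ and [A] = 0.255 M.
0.2308 M/s

rate = k·[A]^1 = 0.905·(0.255)^1 = 0.905·0.255 = 0.2308 M/s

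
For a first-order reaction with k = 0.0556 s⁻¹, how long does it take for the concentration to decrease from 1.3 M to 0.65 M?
12.47 s

From ln[A] = ln[A]₀ - k·t: t = ln([A]₀/[A])/k = ln(1.3/0.65)/0.0556 = ln(2.0000)/0.0556 = 0.6931/0.0556 = 12.47 s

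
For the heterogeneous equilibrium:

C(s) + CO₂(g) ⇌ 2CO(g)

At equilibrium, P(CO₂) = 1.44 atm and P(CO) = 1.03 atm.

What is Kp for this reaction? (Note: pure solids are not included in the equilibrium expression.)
K_p = 0.737

Solid C is excluded.
Kp = P(CO)²/P(CO₂) = (1.03)²/1.44 = 1.061/1.44 = 0.737.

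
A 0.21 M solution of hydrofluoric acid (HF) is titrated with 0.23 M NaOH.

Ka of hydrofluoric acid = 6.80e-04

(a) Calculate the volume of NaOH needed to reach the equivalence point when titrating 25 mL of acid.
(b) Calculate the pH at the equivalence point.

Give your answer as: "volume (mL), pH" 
V = 22.8 mL, pH = 8.10

(a) At equivalence: moles acid = moles base.
moles acid = 0.21 × 0.025 = 0.00525 mol; V_NaOH = 0.00525/0.23 = 0.02283 L = 22.8 mL.
(b) At equivalence, all acid → conjugate base A⁻ at [A⁻] = 0.00525/0.04783 = 0.1098 M.
Kb = Kw/Ka = 1.0e-14/6.80e-04 = 1.471e-11; [OH⁻] = √(Kb·[A⁻]) = 1.271e-06; pOH = 5.90; pH = 14 − pOH = 8.10.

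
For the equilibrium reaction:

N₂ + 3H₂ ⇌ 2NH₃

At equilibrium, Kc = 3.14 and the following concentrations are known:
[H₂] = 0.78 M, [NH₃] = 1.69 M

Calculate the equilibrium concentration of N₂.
[N₂] = 1.9167 M

Kc = ([NH₃]^2) / ([N₂] × [H₂]^3) = 3.14
[N₂]^1 = (product terms)/(Kc · other reactant terms) = 2.8561 / (3.14 · 0.47455) = 1.9167
[N₂] = 1.9167 M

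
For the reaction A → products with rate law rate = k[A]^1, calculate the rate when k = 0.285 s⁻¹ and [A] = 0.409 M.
0.1166 M/s

rate = k·[A]^1 = 0.285·(0.409)^1 = 0.285·0.409 = 0.1166 M/s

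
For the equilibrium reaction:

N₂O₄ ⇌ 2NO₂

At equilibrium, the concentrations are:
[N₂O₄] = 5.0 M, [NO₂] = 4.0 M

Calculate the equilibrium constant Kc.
K_c = 3.2000

Kc = ([NO₂]^2) / ([N₂O₄])
   = ((4.0)^2) / ((5.0))
   = 16 / 5 = 3.2000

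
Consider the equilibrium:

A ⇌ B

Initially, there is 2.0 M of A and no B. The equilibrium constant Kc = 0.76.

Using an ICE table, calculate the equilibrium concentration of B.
[B] = 0.864 M

ICE: [A] = 2.0 − x, [B] = x.
Kc = x/(2.0 − x) = 0.76 ⇒ x = 0.76·2.0/(1 + 0.76) = 1.52/1.76 = 0.8636.
[B] = x = 0.864 M.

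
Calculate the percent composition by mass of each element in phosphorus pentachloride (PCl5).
P: 14.87%, Cl: 85.13%

Molar mass of PCl5 = 208.22 g/mol
% P = (1 × 30.97) / 208.22 × 100% = 30.97 / 208.22 × 100% = 14.87%
% Cl = (5 × 35.45) / 208.22 × 100% = 177.25 / 208.22 × 100% = 85.13%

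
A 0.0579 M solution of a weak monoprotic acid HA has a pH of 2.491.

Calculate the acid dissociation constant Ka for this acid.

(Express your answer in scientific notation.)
K_a = 1.91e-04

[H⁺] = 10^(−pH) = 10^(−2.491) = 3.228e-03 M. For HA ⇌ H⁺ + A⁻, Ka = x²/(C − x) = (3.228e-03)²/(0.0579 − 3.228e-03) = 1.91e-04.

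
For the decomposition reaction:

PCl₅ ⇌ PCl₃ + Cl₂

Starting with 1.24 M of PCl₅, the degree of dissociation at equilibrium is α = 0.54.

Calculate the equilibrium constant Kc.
K_c = 0.7861

x = α·[A]₀ = 0.54 × 1.24 = 0.6696 M dissociated.
At eq: [PCl₅] = 1.24 − 0.6696 = 0.5704 M; [PCl₃] = [Cl₂] = x = 0.6696 M.
Kc = [PCl₃][Cl₂]/[PCl₅] = (0.6696)²/0.5704 = 0.7861.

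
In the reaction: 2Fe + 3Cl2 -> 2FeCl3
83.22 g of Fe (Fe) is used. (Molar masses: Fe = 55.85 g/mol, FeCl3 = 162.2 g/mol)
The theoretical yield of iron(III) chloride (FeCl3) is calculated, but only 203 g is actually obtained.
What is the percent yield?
Moles of Fe = 83.22 g ÷ 55.85 g/mol = 1.49006 mol
Mole ratio: 2 mol FeCl3 / 2 mol Fe
Moles of FeCl3 = 1.49006 × (2/2) = 1.49006 mol
Theoretical yield = 1.49006 mol × 162.2 g/mol = 241.69 g
Actual yield = 203 g
Percent yield = (203 / 241.69) × 100% = 84.0%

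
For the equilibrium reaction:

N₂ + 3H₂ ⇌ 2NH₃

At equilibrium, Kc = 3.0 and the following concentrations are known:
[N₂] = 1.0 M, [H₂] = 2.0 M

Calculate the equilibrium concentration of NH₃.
[NH₃] = 4.8990 M

Kc = ([NH₃]^2) / ([N₂] × [H₂]^3) = 3.0
[NH₃]^2 = Kc · (reactant terms)/(other product terms) = 3.0 · 8 / 1 = 24
[NH₃] = (24)^(1/2) = 4.8990 M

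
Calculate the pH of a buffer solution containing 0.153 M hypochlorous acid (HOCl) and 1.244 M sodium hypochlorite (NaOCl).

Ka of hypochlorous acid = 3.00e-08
pH = 8.43

pKa = -log(3.00e-08) = 7.52. pH = pKa + log([A⁻]/[HA]) = 7.52 + log(1.244/0.153)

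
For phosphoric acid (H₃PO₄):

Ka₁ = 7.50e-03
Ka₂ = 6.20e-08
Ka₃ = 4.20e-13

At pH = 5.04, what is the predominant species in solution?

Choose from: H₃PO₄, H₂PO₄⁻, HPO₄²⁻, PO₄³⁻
H₂PO₄⁻

pKa1 = 2.12, pKa2 = 7.21, pKa3 = 12.38. Each pKa is the crossover between adjacent species; pH = 5.04 lies in the region where H₂PO₄⁻ predominates.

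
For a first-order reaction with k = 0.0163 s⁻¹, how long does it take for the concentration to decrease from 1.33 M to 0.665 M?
42.52 s

From ln[A] = ln[A]₀ - k·t: t = ln([A]₀/[A])/k = ln(1.33/0.665)/0.0163 = ln(2.0000)/0.0163 = 0.6931/0.0163 = 42.52 s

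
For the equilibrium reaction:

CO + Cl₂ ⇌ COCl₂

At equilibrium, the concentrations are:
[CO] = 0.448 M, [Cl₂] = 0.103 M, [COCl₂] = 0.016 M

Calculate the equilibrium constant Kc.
K_c = 0.3467

Kc = ([COCl₂]) / ([CO] × [Cl₂])
   = ((0.016)) / ((0.448)·(0.103))
   = 0.016 / 0.046144 = 0.3467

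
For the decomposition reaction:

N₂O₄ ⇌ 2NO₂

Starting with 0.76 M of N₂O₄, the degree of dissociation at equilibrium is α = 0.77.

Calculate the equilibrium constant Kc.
K_c = 7.8366

x = α·[A]₀ = 0.77 × 0.76 = 0.5852 M dissociated.
At eq: [N₂O₄] = 0.76 − 0.5852 = 0.1748 M; [NO₂] = 2x = 1.17 M.
Kc = [NO₂]²/[N₂O₄] = (1.17)²/0.1748 = 7.837.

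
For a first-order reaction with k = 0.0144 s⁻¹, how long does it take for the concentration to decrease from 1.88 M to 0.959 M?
46.75 s

From ln[A] = ln[A]₀ - k·t: t = ln([A]₀/[A])/k = ln(1.88/0.959)/0.0144 = ln(1.9604)/0.0144 = 0.6731/0.0144 = 46.75 s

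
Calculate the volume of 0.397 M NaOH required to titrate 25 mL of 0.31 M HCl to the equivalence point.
V_{base} = 19.5 mL

At equivalence: moles acid = moles base.
moles HCl = 0.31 M × 0.025 L = 0.00775 mol
V_NaOH = 0.00775 mol ÷ 0.397 M = 0.01952 L = 19.5 mL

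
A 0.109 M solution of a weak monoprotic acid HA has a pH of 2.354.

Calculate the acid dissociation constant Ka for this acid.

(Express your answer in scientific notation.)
K_a = 1.87e-04

[H⁺] = 10^(−pH) = 10^(−2.354) = 4.426e-03 M. For HA ⇌ H⁺ + A⁻, Ka = x²/(C − x) = (4.426e-03)²/(0.109 − 4.426e-03) = 1.87e-04.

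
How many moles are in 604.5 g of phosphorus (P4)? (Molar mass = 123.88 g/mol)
Moles = 604.5 g ÷ 123.88 g/mol = 4.88 mol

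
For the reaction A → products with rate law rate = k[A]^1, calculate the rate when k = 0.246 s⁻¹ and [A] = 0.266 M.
0.06544 M/s

rate = k·[A]^1 = 0.246·(0.266)^1 = 0.246·0.266 = 0.06544 M/s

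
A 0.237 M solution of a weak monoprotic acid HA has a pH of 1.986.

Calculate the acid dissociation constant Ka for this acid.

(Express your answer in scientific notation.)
K_a = 4.71e-04

[H⁺] = 10^(−pH) = 10^(−1.986) = 1.033e-02 M. For HA ⇌ H⁺ + A⁻, Ka = x²/(C − x) = (1.033e-02)²/(0.237 − 1.033e-02) = 4.71e-04.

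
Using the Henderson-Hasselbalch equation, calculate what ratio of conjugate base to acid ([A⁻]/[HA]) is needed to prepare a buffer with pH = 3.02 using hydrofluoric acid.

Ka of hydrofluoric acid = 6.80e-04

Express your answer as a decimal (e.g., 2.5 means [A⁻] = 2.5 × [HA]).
[A⁻]/[HA] = 0.712

pKa = −log(6.80e-04) = 3.1675. pH = pKa + log([A⁻]/[HA]). 3.02 = 3.1675 + log(ratio). log(ratio) = 3.02 − 3.1675 = -0.1475. ratio = 10^(-0.1475) = 0.712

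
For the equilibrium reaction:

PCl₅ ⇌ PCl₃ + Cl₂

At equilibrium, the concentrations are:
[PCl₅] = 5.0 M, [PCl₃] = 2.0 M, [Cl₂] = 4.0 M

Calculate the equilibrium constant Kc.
K_c = 1.6000

Kc = ([PCl₃] × [Cl₂]) / ([PCl₅])
   = ((2.0)·(4.0)) / ((5.0))
   = 8 / 5 = 1.6000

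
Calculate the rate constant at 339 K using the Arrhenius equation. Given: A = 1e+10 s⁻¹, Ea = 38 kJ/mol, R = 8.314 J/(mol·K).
1.40e+04 s⁻¹

k = A·exp(-Ea/(R·T)) = 1e+10·exp(-38000/(8.314·339)) = 1e+10·exp(-13.4826) = 1e+10·1.3950e-06 = 1.40e+04 s⁻¹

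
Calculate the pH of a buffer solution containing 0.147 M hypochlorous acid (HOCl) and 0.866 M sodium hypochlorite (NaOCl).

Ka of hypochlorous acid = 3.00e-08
pH = 8.29

pKa = -log(3.00e-08) = 7.52. pH = pKa + log([A⁻]/[HA]) = 7.52 + log(0.866/0.147)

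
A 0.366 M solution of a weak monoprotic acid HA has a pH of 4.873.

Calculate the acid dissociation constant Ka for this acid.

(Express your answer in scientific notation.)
K_a = 4.90e-10

[H⁺] = 10^(−pH) = 10^(−4.873) = 1.340e-05 M. For HA ⇌ H⁺ + A⁻, Ka = x²/(C − x) = (1.340e-05)²/(0.366 − 1.340e-05) = 4.90e-10.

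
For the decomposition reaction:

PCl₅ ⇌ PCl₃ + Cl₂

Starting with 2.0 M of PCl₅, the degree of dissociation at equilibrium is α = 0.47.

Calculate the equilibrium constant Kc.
K_c = 0.8336

x = α·[A]₀ = 0.47 × 2.0 = 0.94 M dissociated.
At eq: [PCl₅] = 2.0 − 0.94 = 1.06 M; [PCl₃] = [Cl₂] = x = 0.94 M.
Kc = [PCl₃][Cl₂]/[PCl₅] = (0.94)²/1.06 = 0.8336.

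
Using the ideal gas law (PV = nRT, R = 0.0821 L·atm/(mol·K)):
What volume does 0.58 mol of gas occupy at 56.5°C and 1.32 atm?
T = 56.5°C + 273.15 = 329.65 K
V = nRT/P = (0.58 × 0.0821 × 329.65) / 1.32
V = 11.89 L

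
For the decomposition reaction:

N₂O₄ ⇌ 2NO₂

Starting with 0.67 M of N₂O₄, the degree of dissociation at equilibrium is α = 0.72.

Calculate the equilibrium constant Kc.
K_c = 4.9618

x = α·[A]₀ = 0.72 × 0.67 = 0.4824 M dissociated.
At eq: [N₂O₄] = 0.67 − 0.4824 = 0.1876 M; [NO₂] = 2x = 0.9648 M.
Kc = [NO₂]²/[N₂O₄] = (0.9648)²/0.1876 = 4.962.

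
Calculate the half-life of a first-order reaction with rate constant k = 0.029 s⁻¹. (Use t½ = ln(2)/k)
23.90 s

t½ = ln(2)/k = 0.6931/0.029 = 23.90 s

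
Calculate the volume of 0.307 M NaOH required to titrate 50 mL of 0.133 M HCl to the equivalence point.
V_{base} = 21.7 mL

At equivalence: moles acid = moles base.
moles HCl = 0.133 M × 0.05 L = 0.00665 mol
V_NaOH = 0.00665 mol ÷ 0.307 M = 0.02166 L = 21.7 mL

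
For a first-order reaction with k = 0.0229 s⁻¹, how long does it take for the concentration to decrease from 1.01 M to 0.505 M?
30.27 s

From ln[A] = ln[A]₀ - k·t: t = ln([A]₀/[A])/k = ln(1.01/0.505)/0.0229 = ln(2.0000)/0.0229 = 0.6931/0.0229 = 30.27 s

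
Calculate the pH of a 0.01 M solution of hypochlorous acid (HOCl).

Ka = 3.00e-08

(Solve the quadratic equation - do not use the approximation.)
pH = 4.76

x² + Ka×x - Ka×C = 0. Using quadratic formula: [H⁺] = 1.7306e-05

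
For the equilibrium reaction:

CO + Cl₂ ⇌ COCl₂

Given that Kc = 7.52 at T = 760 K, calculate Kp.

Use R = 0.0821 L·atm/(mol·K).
K_p = 0.1205

Δn = (moles gaseous products) − (moles gaseous reactants) = -1
T = 760 K; RT = 0.0821 × 760 = 62.396
Kp = Kc·(RT)^Δn = 7.52 × (62.396)^-1 = 7.52 × 0.0160267 = 0.1205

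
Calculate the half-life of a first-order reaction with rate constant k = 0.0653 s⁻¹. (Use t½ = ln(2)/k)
10.61 s

t½ = ln(2)/k = 0.6931/0.0653 = 10.61 s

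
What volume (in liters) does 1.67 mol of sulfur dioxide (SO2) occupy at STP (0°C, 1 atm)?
At STP, 1 mol of gas occupies 22.4 L
Volume = 1.67 mol × 22.4 L/mol = 37.41 L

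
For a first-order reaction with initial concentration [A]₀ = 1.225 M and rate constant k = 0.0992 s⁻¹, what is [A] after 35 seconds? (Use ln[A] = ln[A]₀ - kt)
0.0380 M

ln[A] = ln[A]₀ - k·t = ln(1.225) - (0.0992)·(35) = 0.2029 - 3.4720 = -3.2691
[A] = e^(-3.2691) = 0.0380 M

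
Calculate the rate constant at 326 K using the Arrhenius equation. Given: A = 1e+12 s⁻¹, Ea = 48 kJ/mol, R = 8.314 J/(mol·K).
2.04e+04 s⁻¹

k = A·exp(-Ea/(R·T)) = 1e+12·exp(-48000/(8.314·326)) = 1e+12·exp(-17.7098) = 1e+12·2.0358e-08 = 2.04e+04 s⁻¹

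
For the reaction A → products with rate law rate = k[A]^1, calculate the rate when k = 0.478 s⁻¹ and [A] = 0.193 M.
0.09225 M/s

rate = k·[A]^1 = 0.478·(0.193)^1 = 0.478·0.193 = 0.09225 M/s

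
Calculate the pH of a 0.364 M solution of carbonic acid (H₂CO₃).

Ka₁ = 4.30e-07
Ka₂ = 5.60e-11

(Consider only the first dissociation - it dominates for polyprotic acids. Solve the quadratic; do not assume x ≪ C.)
pH = 3.40

x² + Ka₁·x − Ka₁·C = 0 with Ka₁ = 4.30e-07, C = 0.364.
x = (−Ka₁ + √(Ka₁² + 4·Ka₁·C))/2 = 3.9541e-04 M, so pH = 3.40.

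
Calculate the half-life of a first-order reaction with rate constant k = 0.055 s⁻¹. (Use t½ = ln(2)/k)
12.60 s

t½ = ln(2)/k = 0.6931/0.055 = 12.60 s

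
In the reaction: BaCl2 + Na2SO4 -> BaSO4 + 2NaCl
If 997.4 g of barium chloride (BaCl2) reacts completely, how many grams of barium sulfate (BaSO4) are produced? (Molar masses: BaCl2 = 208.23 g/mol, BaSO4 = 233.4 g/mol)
Moles of BaCl2 = 997.4 g ÷ 208.23 g/mol = 4.7899 mol
Mole ratio: 1 mol BaSO4 / 1 mol BaCl2
Moles of BaSO4 = 4.7899 × (1/1) = 4.7899 mol
Mass of BaSO4 = 4.7899 mol × 233.4 g/mol = 1118 g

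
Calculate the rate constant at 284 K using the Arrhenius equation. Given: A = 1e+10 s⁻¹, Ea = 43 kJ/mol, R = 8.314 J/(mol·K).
1.23e+02 s⁻¹

k = A·exp(-Ea/(R·T)) = 1e+10·exp(-43000/(8.314·284)) = 1e+10·exp(-18.2113) = 1e+10·1.2330e-08 = 1.23e+02 s⁻¹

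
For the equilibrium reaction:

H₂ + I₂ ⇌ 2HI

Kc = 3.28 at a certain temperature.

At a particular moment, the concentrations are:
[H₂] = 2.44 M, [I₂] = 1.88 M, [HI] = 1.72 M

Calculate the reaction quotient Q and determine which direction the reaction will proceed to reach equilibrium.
Q = 0.645, Q < K, reaction proceeds forward (toward products)

Q = ([HI]^2) / ([H₂] × [I₂])
  = ((1.72)^2) / ((2.44)·(1.88)) = 2.9584/4.5872 = 0.6449
Since Q = 0.6449 < Kc = 3.28, the reaction proceeds forward (toward products) to reach equilibrium.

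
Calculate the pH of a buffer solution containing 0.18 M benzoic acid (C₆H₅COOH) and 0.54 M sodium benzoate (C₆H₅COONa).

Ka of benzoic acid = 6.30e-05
pH = 4.68

pKa = -log(6.30e-05) = 4.20. pH = pKa + log([A⁻]/[HA]) = 4.20 + log(0.54/0.18)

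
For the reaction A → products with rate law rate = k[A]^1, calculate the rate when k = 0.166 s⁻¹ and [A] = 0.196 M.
0.03254 M/s

rate = k·[A]^1 = 0.166·(0.196)^1 = 0.166·0.196 = 0.03254 M/s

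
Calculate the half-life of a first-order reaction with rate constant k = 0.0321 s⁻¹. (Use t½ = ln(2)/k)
21.59 s

t½ = ln(2)/k = 0.6931/0.0321 = 21.59 s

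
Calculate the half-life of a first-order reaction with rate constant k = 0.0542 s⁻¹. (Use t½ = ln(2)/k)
12.79 s

t½ = ln(2)/k = 0.6931/0.0542 = 12.79 s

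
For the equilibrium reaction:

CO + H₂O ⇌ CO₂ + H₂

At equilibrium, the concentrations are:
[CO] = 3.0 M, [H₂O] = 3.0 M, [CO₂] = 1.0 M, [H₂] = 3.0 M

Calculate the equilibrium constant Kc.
K_c = 0.3333

Kc = ([CO₂] × [H₂]) / ([CO] × [H₂O])
   = ((1.0)·(3.0)) / ((3.0)·(3.0))
   = 3 / 9 = 0.3333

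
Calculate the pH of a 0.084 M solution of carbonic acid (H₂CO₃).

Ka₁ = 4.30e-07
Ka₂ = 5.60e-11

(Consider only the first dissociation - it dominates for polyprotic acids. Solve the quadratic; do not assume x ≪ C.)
pH = 3.72

x² + Ka₁·x − Ka₁·C = 0 with Ka₁ = 4.30e-07, C = 0.084.
x = (−Ka₁ + √(Ka₁² + 4·Ka₁·C))/2 = 1.8984e-04 M, so pH = 3.72.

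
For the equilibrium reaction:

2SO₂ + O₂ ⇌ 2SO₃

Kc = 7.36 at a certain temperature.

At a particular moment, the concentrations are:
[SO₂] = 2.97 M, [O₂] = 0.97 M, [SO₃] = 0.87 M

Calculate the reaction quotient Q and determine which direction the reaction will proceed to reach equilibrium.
Q = 0.088, Q < K, reaction proceeds forward (toward products)

Q = ([SO₃]^2) / ([SO₂]^2 × [O₂])
  = ((0.87)^2) / ((2.97)^2·(0.97)) = 0.7569/8.5563 = 0.08846
Since Q = 0.08846 < Kc = 7.36, the reaction proceeds forward (toward products) to reach equilibrium.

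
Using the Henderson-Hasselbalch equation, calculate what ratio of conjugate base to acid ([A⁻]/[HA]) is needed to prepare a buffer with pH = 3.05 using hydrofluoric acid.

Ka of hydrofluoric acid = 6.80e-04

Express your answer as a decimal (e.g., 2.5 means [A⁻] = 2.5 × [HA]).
[A⁻]/[HA] = 0.763

pKa = −log(6.80e-04) = 3.1675. pH = pKa + log([A⁻]/[HA]). 3.05 = 3.1675 + log(ratio). log(ratio) = 3.05 − 3.1675 = -0.1175. ratio = 10^(-0.1175) = 0.763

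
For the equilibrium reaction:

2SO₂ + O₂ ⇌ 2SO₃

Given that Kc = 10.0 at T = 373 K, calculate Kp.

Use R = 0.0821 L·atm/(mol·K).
K_p = 0.3265

Δn = (moles gaseous products) − (moles gaseous reactants) = -1
T = 373 K; RT = 0.0821 × 373 = 30.6233
Kp = Kc·(RT)^Δn = 10.0 × (30.6233)^-1 = 10.0 × 0.0326549 = 0.3265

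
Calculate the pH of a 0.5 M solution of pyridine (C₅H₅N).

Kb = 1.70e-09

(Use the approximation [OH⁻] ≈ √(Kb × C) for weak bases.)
pH = 9.46

[OH⁻] = √(Kb × C) = √(1.70e-09 × 0.5) = 2.9155e-05. pOH = 4.54, pH = 14 - pOH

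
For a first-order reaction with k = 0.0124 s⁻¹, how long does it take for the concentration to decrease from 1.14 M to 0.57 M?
55.90 s

From ln[A] = ln[A]₀ - k·t: t = ln([A]₀/[A])/k = ln(1.14/0.57)/0.0124 = ln(2.0000)/0.0124 = 0.6931/0.0124 = 55.90 s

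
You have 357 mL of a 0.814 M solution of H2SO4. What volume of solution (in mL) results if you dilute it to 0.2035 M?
Using M₁V₁ = M₂V₂:
0.814 × 357 = 0.2035 × V₂
V₂ = (0.814 × 357) / 0.2035 = 1428 mL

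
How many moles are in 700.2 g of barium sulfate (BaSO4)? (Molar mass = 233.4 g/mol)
Moles = 700.2 g ÷ 233.4 g/mol = 3 mol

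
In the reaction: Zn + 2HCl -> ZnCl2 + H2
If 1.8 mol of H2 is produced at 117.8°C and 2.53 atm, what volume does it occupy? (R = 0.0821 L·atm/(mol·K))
T = 117.8°C + 273.15 = 390.95 K
V = nRT/P = (1.8 × 0.0821 × 390.95) / 2.53
V = 22.84 L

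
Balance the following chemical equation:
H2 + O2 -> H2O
Balanced equation:
2H2 + O2 -> 2H2O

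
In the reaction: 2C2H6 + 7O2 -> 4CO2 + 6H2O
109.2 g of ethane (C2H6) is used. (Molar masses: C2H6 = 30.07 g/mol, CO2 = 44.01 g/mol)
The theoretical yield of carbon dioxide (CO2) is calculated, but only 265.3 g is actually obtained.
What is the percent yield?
Moles of C2H6 = 109.2 g ÷ 30.07 g/mol = 3.63153 mol
Mole ratio: 4 mol CO2 / 2 mol C2H6
Moles of CO2 = 3.63153 × (4/2) = 7.26305 mol
Theoretical yield = 7.26305 mol × 44.01 g/mol = 319.65 g
Actual yield = 265.3 g
Percent yield = (265.3 / 319.65) × 100% = 83.0%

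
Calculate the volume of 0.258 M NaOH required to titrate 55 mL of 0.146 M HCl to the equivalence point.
V_{base} = 31.1 mL

At equivalence: moles acid = moles base.
moles HCl = 0.146 M × 0.055 L = 0.00803 mol
V_NaOH = 0.00803 mol ÷ 0.258 M = 0.03112 L = 31.1 mL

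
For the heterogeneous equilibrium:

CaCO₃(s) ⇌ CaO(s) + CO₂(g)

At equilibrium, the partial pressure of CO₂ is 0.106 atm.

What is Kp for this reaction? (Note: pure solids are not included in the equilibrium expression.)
K_p = 0.106

Solids (CaCO₃, CaO) have activity 1 and are excluded.
Kp = P(CO₂) = 0.106.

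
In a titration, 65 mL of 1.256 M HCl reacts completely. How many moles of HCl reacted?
Moles = Molarity × Volume (L)
Moles = 1.256 M × 0.065 L = 0.08164 mol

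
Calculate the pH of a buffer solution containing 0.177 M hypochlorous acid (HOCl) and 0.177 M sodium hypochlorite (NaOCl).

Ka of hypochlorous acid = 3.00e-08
pH = 7.52

pKa = -log(3.00e-08) = 7.52. pH = pKa + log([A⁻]/[HA]) = 7.52 + log(0.177/0.177)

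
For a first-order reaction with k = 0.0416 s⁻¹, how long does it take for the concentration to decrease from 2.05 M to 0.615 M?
28.94 s

From ln[A] = ln[A]₀ - k·t: t = ln([A]₀/[A])/k = ln(2.05/0.615)/0.0416 = ln(3.3333)/0.0416 = 1.2040/0.0416 = 28.94 s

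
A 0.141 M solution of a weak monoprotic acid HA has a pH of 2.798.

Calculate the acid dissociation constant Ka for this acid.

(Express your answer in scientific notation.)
K_a = 1.82e-05

[H⁺] = 10^(−pH) = 10^(−2.798) = 1.592e-03 M. For HA ⇌ H⁺ + A⁻, Ka = x²/(C − x) = (1.592e-03)²/(0.141 − 1.592e-03) = 1.82e-05.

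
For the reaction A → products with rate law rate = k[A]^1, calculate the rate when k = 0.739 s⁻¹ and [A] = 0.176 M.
0.1301 M/s

rate = k·[A]^1 = 0.739·(0.176)^1 = 0.739·0.176 = 0.1301 M/s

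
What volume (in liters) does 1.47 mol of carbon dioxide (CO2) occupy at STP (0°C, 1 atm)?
At STP, 1 mol of gas occupies 22.4 L
Volume = 1.47 mol × 22.4 L/mol = 32.93 L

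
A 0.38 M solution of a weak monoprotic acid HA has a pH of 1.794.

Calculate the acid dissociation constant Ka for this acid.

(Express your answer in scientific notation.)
K_a = 7.10e-04

[H⁺] = 10^(−pH) = 10^(−1.794) = 1.607e-02 M. For HA ⇌ H⁺ + A⁻, Ka = x²/(C − x) = (1.607e-02)²/(0.38 − 1.607e-02) = 7.10e-04.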